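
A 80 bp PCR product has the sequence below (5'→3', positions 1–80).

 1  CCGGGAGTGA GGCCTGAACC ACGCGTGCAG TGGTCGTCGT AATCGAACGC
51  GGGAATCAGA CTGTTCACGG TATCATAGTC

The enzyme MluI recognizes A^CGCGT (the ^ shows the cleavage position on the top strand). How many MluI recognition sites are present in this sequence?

ACGCGT occurs starting at position 21.
MluI cuts at 1 site.

1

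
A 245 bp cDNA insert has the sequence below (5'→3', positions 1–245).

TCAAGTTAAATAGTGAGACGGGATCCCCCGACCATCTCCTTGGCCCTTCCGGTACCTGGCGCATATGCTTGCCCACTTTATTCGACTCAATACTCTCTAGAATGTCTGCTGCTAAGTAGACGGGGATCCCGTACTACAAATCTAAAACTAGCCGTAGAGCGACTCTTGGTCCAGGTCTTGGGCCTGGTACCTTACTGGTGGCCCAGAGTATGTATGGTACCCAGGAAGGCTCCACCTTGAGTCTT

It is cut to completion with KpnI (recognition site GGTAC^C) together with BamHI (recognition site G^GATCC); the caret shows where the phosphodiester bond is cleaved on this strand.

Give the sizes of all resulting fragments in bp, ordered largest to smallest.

KpnI sites (GGTACC) start at positions 51, 186, 216.
KpnI cuts after base 5 of each site (before the last base), so after positions 55, 190, 220.
BamHI sites (GGATCC) start at positions 21, 124.
BamHI cuts after the first base of each site, so after positions 21, 124.
Combined cut positions: 21, 55, 124, 190, 220.
Linear molecule, 5 cuts → 6 fragments:
  1–21 → 21 bp
  22–55 → 34 bp
  56–124 → 69 bp
  125–190 → 66 bp
  191–220 → 30 bp
  221–245 → 25 bp
Sorted largest to smallest: 69, 66, 34, 30, 25, 21 bp.

69, 66, 34, 30, 25, 21 bp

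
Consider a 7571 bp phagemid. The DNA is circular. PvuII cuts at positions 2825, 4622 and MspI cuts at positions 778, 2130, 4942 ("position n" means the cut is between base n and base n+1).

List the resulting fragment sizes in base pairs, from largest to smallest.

Combined cut positions (sorted): 778, 2130, 2825, 4622, 4942.
Circular molecule, 5 cuts → 5 fragments:
  2130 − 778 = 1352 bp
  2825 − 2130 = 695 bp
  4622 − 2825 = 1797 bp
  4942 − 4622 = 320 bp
  wrap: 7571 − 4942 + 778 = 3407 bp
Sorted largest to smallest: 3407, 1797, 1352, 695, 320 bp.

3407, 1797, 1352, 695, 320 bp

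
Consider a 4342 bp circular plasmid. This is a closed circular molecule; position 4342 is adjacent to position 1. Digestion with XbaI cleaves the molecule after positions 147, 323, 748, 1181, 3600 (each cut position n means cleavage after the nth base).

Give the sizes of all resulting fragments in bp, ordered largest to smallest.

2419, 889, 433, 425, 176 bp

Circular molecule, 5 cuts → 5 fragments:
  323 − 147 = 176 bp
  748 − 323 = 425 bp
  1181 − 748 = 433 bp
  3600 − 1181 = 2419 bp
  wrap: 4342 − 3600 + 147 = 889 bp
Sorted largest to smallest: 2419, 889, 433, 425, 176 bp.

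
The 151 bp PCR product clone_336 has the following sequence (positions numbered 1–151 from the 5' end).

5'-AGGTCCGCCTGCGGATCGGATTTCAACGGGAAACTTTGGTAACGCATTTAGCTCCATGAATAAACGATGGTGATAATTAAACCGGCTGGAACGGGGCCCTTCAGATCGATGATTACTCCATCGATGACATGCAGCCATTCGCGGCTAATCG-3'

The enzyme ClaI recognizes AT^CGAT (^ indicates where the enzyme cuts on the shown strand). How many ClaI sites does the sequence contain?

2

ATCGAT occurs starting at positions 105, 120.
ClaI cuts at 2 sites.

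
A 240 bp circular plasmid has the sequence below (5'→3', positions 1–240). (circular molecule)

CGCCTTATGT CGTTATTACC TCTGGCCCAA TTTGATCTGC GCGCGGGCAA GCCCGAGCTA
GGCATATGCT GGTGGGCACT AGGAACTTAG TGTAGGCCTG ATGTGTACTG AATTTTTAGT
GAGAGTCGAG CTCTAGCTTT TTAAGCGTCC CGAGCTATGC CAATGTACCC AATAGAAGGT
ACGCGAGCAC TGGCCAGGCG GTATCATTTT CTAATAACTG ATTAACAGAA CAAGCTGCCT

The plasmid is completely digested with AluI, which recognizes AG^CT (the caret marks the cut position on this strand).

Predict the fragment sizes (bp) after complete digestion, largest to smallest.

80, 73, 63, 18, 6 bp

AluI sites (AGCT) start at positions 56, 129, 135, 153, 233.
AluI cuts after base 2 of each site, so after positions 57, 130, 136, 154, 234.
Circular molecule, 5 cuts → 5 fragments:
  58–130 → 73 bp
  131–136 → 6 bp
  137–154 → 18 bp
  155–234 → 80 bp
  235–240 then 1–57 → 6 + 57 = 63 bp
Sorted largest to smallest: 80, 73, 63, 18, 6 bp.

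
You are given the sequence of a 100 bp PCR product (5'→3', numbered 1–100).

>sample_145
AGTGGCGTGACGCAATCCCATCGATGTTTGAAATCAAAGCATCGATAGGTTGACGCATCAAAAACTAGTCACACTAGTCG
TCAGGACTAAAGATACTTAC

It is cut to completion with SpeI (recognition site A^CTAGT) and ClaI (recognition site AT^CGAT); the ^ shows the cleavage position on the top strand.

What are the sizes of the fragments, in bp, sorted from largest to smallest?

SpeI sites (ACTAGT) start at positions 64, 73.
SpeI cuts after the first base of each site, so after positions 64, 73.
ClaI sites (ATCGAT) start at positions 20, 41.
ClaI cuts after base 2 of each site, so after positions 21, 42.
Combined cut positions: 21, 42, 64, 73.
Linear molecule, 4 cuts → 5 fragments:
  1–21 → 21 bp
  22–42 → 21 bp
  43–64 → 22 bp
  65–73 → 9 bp
  74–100 → 27 bp
Sorted largest to smallest: 27, 22, 21, 21, 9 bp.

27, 22, 21, 21, 9 bp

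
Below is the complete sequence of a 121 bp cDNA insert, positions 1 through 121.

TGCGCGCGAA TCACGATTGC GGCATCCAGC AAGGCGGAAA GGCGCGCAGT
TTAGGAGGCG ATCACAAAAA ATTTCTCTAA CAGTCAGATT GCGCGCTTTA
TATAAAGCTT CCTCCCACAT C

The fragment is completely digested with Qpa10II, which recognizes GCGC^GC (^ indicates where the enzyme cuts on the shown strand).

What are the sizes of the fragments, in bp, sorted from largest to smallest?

49, 40, 27, 5 bp

Qpa10II sites (GCGCGC) start at positions 2, 42, 91.
Qpa10II cuts after base 4 of each site, so after positions 5, 45, 94.
Linear molecule, 3 cuts → 4 fragments:
  1–5 → 5 bp
  6–45 → 40 bp
  46–94 → 49 bp
  95–121 → 27 bp
Sorted largest to smallest: 49, 40, 27, 5 bp.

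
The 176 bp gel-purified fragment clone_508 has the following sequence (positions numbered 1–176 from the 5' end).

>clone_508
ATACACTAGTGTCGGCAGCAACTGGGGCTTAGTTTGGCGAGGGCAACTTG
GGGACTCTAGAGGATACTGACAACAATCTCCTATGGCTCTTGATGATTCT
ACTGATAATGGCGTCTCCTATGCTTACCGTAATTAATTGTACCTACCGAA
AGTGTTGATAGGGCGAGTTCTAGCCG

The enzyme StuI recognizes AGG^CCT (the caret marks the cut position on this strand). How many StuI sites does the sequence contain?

0

No occurrence of AGGCCT is present in the sequence.
StuI does not cut: 0 sites.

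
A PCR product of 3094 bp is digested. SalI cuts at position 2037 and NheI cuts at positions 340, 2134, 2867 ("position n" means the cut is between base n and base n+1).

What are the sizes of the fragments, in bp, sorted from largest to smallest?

1697, 733, 340, 227, 97 bp

Combined cut positions (sorted): 340, 2037, 2134, 2867.
Linear molecule, 4 cuts → 5 fragments:
  340 − 0 = 340 bp
  2037 − 340 = 1697 bp
  2134 − 2037 = 97 bp
  2867 − 2134 = 733 bp
  3094 − 2867 = 227 bp
Sorted largest to smallest: 1697, 733, 340, 227, 97 bp.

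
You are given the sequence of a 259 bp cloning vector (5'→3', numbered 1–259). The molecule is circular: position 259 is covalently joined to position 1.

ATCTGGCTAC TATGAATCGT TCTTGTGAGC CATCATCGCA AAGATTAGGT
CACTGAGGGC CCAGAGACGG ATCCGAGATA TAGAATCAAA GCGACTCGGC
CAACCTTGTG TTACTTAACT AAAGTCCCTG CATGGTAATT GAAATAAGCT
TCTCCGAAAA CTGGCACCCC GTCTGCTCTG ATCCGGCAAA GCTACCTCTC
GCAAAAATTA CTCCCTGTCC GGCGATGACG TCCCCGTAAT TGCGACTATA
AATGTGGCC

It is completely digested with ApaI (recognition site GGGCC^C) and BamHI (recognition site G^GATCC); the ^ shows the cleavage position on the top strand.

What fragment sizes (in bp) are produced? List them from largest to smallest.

251, 8 bp

The ApaI site (GGGCCC) starts at position 57.
ApaI cuts after base 5 of each site (before the last base), so after position 61.
The BamHI site (GGATCC) starts at position 69.
BamHI cuts after the first base of each site, so after position 69.
Combined cut positions: 61, 69.
Circular molecule, 2 cuts → 2 fragments:
  62–69 → 8 bp
  70–259 then 1–61 → 190 + 61 = 251 bp
Sorted largest to smallest: 251, 8 bp.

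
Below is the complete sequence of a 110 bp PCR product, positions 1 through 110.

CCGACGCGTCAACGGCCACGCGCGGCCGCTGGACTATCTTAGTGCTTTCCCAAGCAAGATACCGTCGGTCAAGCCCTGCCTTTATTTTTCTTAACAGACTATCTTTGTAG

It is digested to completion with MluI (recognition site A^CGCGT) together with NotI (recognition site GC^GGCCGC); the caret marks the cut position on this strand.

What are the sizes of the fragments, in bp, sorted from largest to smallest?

The MluI site (ACGCGT) starts at position 4.
MluI cuts after the first base of each site, so after position 4.
The NotI site (GCGGCCGC) starts at position 22.
NotI cuts after base 2 of each site, so after position 23.
Combined cut positions: 4, 23.
Linear molecule, 2 cuts → 3 fragments:
  1–4 → 4 bp
  5–23 → 19 bp
  24–110 → 87 bp
Sorted largest to smallest: 87, 19, 4 bp.

87, 19, 4 bp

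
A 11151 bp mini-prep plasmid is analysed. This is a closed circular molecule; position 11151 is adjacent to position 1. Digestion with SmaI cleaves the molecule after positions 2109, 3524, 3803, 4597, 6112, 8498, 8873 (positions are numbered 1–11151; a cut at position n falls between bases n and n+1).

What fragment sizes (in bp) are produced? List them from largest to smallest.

Circular molecule, 7 cuts → 7 fragments:
  3524 − 2109 = 1415 bp
  3803 − 3524 = 279 bp
  4597 − 3803 = 794 bp
  6112 − 4597 = 1515 bp
  8498 − 6112 = 2386 bp
  8873 − 8498 = 375 bp
  wrap: 11151 − 8873 + 2109 = 4387 bp
Sorted largest to smallest: 4387, 2386, 1515, 1415, 794, 375, 279 bp.

4387, 2386, 1515, 1415, 794, 375, 279 bp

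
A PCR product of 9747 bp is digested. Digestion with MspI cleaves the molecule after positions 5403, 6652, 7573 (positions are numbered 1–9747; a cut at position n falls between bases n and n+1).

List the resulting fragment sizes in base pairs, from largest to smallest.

5403, 2174, 1249, 921 bp

Linear molecule, 3 cuts → 4 fragments:
  5403 − 0 = 5403 bp
  6652 − 5403 = 1249 bp
  7573 − 6652 = 921 bp
  9747 − 7573 = 2174 bp
Sorted largest to smallest: 5403, 2174, 1249, 921 bp.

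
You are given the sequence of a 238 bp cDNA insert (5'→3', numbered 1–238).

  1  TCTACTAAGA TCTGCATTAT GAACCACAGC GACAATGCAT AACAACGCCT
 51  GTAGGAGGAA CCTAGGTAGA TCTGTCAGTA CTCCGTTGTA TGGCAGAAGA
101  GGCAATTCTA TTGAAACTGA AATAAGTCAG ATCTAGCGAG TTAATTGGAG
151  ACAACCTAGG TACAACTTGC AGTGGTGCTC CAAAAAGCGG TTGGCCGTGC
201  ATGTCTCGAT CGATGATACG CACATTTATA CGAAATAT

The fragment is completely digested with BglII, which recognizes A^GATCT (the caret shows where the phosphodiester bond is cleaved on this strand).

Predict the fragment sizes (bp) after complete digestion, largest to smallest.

109, 61, 60, 8 bp

BglII sites (AGATCT) start at positions 8, 68, 129.
BglII cuts after the first base of each site, so after positions 8, 68, 129.
Linear molecule, 3 cuts → 4 fragments:
  1–8 → 8 bp
  9–68 → 60 bp
  69–129 → 61 bp
  130–238 → 109 bp
Sorted largest to smallest: 109, 61, 60, 8 bp.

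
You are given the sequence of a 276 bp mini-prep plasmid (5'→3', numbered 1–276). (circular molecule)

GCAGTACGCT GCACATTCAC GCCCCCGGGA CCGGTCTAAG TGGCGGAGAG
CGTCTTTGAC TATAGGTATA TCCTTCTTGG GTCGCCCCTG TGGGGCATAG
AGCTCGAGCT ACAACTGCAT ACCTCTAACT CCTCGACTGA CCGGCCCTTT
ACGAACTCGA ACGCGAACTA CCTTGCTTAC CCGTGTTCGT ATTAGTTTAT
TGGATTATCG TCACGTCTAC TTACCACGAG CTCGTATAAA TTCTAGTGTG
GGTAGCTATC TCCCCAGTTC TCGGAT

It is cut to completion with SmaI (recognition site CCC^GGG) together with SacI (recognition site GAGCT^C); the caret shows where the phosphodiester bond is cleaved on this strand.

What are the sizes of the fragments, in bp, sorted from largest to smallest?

The SmaI site (CCCGGG) starts at position 24.
SmaI cuts after base 3 of each site, so after position 26.
SacI sites (GAGCTC) start at positions 100, 228.
SacI cuts after base 5 of each site (before the last base), so after positions 104, 232.
Combined cut positions: 26, 104, 232.
Circular molecule, 3 cuts → 3 fragments:
  27–104 → 78 bp
  105–232 → 128 bp
  233–276 then 1–26 → 44 + 26 = 70 bp
Sorted largest to smallest: 128, 78, 70 bp.

128, 78, 70 bp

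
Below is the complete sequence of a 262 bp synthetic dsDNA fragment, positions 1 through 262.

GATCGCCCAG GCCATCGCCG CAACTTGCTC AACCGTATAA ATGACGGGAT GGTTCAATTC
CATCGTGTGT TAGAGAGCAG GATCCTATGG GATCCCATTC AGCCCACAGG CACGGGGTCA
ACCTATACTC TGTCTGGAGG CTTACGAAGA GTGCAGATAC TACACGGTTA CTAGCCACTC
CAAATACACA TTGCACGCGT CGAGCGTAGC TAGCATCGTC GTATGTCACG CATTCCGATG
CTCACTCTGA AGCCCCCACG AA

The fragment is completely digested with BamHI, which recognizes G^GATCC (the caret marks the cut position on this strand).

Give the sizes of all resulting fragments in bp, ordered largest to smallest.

172, 80, 10 bp

BamHI sites (GGATCC) start at positions 80, 90.
BamHI cuts after the first base of each site, so after positions 80, 90.
Linear molecule, 2 cuts → 3 fragments:
  1–80 → 80 bp
  81–90 → 10 bp
  91–262 → 172 bp
Sorted largest to smallest: 172, 80, 10 bp.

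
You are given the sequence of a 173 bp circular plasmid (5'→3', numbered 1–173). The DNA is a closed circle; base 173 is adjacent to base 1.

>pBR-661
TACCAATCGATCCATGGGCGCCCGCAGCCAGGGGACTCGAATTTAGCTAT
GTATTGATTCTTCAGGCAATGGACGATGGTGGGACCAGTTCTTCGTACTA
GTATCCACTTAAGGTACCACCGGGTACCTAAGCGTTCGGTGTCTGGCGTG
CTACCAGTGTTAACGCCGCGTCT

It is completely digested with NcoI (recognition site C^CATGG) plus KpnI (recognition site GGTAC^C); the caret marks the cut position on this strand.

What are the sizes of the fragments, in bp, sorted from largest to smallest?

105, 58, 10 bp

The NcoI site (CCATGG) starts at position 12.
NcoI cuts after the first base of each site, so after position 12.
KpnI sites (GGTACC) start at positions 113, 123.
KpnI cuts after base 5 of each site (before the last base), so after positions 117, 127.
Combined cut positions: 12, 117, 127.
Circular molecule, 3 cuts → 3 fragments:
  13–117 → 105 bp
  118–127 → 10 bp
  128–173 then 1–12 → 46 + 12 = 58 bp
Sorted largest to smallest: 105, 58, 10 bp.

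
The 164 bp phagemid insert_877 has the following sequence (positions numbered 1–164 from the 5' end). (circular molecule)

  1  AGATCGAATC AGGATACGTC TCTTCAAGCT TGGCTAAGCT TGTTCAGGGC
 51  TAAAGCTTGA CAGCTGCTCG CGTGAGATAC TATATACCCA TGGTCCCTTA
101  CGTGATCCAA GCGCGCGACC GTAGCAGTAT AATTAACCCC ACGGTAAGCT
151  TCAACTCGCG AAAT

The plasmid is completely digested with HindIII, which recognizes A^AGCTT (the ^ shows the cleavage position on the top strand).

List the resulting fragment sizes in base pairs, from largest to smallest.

93, 44, 17, 10 bp

HindIII sites (AAGCTT) start at positions 26, 36, 53, 146.
HindIII cuts after the first base of each site, so after positions 26, 36, 53, 146.
Circular molecule, 4 cuts → 4 fragments:
  27–36 → 10 bp
  37–53 → 17 bp
  54–146 → 93 bp
  147–164 then 1–26 → 18 + 26 = 44 bp
Sorted largest to smallest: 93, 44, 17, 10 bp.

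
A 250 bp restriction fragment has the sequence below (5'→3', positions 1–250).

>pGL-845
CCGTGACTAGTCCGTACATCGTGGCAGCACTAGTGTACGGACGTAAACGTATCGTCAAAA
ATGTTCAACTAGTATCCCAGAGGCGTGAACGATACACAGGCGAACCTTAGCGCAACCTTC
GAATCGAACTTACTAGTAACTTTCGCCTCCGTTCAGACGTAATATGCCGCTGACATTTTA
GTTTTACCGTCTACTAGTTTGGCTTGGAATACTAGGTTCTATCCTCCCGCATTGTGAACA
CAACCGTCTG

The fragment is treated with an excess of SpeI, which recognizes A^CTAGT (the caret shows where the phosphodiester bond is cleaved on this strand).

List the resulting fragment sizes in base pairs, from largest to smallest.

64, 61, 57, 39, 23, 6 bp

SpeI sites (ACTAGT) start at positions 6, 29, 68, 132, 193.
SpeI cuts after the first base of each site, so after positions 6, 29, 68, 132, 193.
Linear molecule, 5 cuts → 6 fragments:
  1–6 → 6 bp
  7–29 → 23 bp
  30–68 → 39 bp
  69–132 → 64 bp
  133–193 → 61 bp
  194–250 → 57 bp
Sorted largest to smallest: 64, 61, 57, 39, 23, 6 bp.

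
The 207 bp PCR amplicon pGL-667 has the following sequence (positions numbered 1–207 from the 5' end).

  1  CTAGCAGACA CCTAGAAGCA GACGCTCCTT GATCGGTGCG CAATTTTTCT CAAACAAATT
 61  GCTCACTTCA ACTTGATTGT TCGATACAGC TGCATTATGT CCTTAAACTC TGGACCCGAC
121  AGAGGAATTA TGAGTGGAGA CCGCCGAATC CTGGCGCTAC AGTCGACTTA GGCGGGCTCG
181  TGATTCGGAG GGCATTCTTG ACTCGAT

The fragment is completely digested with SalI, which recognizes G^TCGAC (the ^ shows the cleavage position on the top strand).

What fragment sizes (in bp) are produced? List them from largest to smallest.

The SalI site (GTCGAC) starts at position 162.
SalI cuts after the first base of each site, so after position 162.
Linear molecule, 1 cut → 2 fragments:
  1–162 → 162 bp
  163–207 → 45 bp
Sorted largest to smallest: 162, 45 bp.

162, 45 bp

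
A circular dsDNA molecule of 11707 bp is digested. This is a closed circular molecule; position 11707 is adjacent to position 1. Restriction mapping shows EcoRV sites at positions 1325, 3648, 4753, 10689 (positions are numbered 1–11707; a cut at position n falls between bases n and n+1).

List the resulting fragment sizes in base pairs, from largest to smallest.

Circular molecule, 4 cuts → 4 fragments:
  3648 − 1325 = 2323 bp
  4753 − 3648 = 1105 bp
  10689 − 4753 = 5936 bp
  wrap: 11707 − 10689 + 1325 = 2343 bp
Sorted largest to smallest: 5936, 2343, 2323, 1105 bp.

5936, 2343, 2323, 1105 bp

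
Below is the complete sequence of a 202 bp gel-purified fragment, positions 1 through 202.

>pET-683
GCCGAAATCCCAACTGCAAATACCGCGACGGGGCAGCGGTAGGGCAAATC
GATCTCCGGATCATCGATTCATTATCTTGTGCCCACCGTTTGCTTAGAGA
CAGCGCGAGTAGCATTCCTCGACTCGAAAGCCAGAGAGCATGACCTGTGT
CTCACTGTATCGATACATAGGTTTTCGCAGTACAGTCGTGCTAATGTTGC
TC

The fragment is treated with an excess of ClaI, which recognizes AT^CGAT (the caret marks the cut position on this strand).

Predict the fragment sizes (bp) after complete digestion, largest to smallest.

ClaI sites (ATCGAT) start at positions 48, 63, 159.
ClaI cuts after base 2 of each site, so after positions 49, 64, 160.
Linear molecule, 3 cuts → 4 fragments:
  1–49 → 49 bp
  50–64 → 15 bp
  65–160 → 96 bp
  161–202 → 42 bp
Sorted largest to smallest: 96, 49, 42, 15 bp.

96, 49, 42, 15 bp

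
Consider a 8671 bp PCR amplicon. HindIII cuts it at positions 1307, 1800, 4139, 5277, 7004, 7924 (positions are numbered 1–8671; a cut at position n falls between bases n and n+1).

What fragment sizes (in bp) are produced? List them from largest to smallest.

2339, 1727, 1307, 1138, 920, 747, 493 bp

Linear molecule, 6 cuts → 7 fragments:
  1307 − 0 = 1307 bp
  1800 − 1307 = 493 bp
  4139 − 1800 = 2339 bp
  5277 − 4139 = 1138 bp
  7004 − 5277 = 1727 bp
  7924 − 7004 = 920 bp
  8671 − 7924 = 747 bp
Sorted largest to smallest: 2339, 1727, 1307, 1138, 920, 747, 493 bp.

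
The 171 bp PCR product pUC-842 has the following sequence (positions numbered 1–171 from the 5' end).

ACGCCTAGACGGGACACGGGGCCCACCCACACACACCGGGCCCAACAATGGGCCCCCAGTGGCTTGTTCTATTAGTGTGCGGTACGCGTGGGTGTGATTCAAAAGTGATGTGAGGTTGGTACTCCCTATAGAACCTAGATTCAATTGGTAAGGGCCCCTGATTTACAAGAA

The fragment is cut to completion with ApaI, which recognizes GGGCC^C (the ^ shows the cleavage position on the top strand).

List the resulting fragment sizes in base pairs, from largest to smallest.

102, 23, 19, 15, 12 bp

ApaI sites (GGGCCC) start at positions 19, 38, 50, 152.
ApaI cuts after base 5 of each site (before the last base), so after positions 23, 42, 54, 156.
Linear molecule, 4 cuts → 5 fragments:
  1–23 → 23 bp
  24–42 → 19 bp
  43–54 → 12 bp
  55–156 → 102 bp
  157–171 → 15 bp
Sorted largest to smallest: 102, 23, 19, 15, 12 bp.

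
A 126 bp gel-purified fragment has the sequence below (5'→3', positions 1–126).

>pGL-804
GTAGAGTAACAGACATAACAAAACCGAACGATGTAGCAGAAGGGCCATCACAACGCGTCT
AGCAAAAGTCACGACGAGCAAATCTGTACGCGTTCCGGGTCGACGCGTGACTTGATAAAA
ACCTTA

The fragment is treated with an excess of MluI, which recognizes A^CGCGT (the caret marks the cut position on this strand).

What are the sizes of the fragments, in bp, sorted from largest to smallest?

MluI sites (ACGCGT) start at positions 53, 88, 103.
MluI cuts after the first base of each site, so after positions 53, 88, 103.
Linear molecule, 3 cuts → 4 fragments:
  1–53 → 53 bp
  54–88 → 35 bp
  89–103 → 15 bp
  104–126 → 23 bp
Sorted largest to smallest: 53, 35, 23, 15 bp.

53, 35, 23, 15 bp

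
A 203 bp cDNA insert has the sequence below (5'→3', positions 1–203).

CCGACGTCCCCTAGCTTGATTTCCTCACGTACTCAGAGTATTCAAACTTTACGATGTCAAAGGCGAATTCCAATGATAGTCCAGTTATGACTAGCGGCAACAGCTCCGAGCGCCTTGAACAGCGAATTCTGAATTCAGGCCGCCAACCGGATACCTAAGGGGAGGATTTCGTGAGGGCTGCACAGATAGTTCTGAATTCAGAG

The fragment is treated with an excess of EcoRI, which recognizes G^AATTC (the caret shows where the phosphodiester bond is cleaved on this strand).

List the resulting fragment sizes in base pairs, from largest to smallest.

65, 63, 59, 9, 7 bp

EcoRI sites (GAATTC) start at positions 65, 124, 131, 194.
EcoRI cuts after the first base of each site, so after positions 65, 124, 131, 194.
Linear molecule, 4 cuts → 5 fragments:
  1–65 → 65 bp
  66–124 → 59 bp
  125–131 → 7 bp
  132–194 → 63 bp
  195–203 → 9 bp
Sorted largest to smallest: 65, 63, 59, 9, 7 bp.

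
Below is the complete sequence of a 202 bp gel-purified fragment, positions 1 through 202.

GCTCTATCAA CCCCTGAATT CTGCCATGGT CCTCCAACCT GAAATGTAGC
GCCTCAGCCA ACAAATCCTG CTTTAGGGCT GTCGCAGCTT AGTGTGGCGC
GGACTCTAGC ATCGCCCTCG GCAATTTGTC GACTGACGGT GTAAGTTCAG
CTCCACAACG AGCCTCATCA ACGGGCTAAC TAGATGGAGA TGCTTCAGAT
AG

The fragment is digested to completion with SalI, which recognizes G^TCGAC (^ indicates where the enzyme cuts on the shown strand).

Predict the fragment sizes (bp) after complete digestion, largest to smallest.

The SalI site (GTCGAC) starts at position 128.
SalI cuts after the first base of each site, so after position 128.
Linear molecule, 1 cut → 2 fragments:
  1–128 → 128 bp
  129–202 → 74 bp
Sorted largest to smallest: 128, 74 bp.

128, 74 bp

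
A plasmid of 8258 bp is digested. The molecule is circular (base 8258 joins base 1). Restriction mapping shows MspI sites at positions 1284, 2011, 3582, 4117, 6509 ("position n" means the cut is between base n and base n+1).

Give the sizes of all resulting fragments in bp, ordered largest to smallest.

3033, 2392, 1571, 727, 535 bp

Circular molecule, 5 cuts → 5 fragments:
  2011 − 1284 = 727 bp
  3582 − 2011 = 1571 bp
  4117 − 3582 = 535 bp
  6509 − 4117 = 2392 bp
  wrap: 8258 − 6509 + 1284 = 3033 bp
Sorted largest to smallest: 3033, 2392, 1571, 727, 535 bp.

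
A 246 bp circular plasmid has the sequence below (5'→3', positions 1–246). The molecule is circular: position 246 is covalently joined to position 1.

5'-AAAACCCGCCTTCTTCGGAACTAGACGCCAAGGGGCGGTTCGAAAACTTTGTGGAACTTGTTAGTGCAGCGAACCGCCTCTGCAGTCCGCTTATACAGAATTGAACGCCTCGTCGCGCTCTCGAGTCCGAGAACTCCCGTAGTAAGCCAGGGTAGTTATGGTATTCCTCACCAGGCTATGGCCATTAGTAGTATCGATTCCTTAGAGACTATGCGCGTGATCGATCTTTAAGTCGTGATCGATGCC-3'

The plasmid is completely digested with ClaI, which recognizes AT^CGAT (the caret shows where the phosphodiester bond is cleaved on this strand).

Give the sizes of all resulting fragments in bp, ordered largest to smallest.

ClaI sites (ATCGAT) start at positions 193, 220, 238.
ClaI cuts after base 2 of each site, so after positions 194, 221, 239.
Circular molecule, 3 cuts → 3 fragments:
  195–221 → 27 bp
  222–239 → 18 bp
  240–246 then 1–194 → 7 + 194 = 201 bp
Sorted largest to smallest: 201, 27, 18 bp.

201, 27, 18 bp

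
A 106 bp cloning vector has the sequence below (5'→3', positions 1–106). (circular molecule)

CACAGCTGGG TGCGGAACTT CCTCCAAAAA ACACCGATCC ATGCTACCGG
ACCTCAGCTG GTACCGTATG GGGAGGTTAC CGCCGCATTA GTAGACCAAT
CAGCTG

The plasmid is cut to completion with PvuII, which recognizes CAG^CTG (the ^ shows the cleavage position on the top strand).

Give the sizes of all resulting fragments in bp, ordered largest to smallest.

PvuII sites (CAGCTG) start at positions 3, 55, 101.
PvuII cuts after base 3 of each site, so after positions 5, 57, 103.
Circular molecule, 3 cuts → 3 fragments:
  6–57 → 52 bp
  58–103 → 46 bp
  104–106 then 1–5 → 3 + 5 = 8 bp
Sorted largest to smallest: 52, 46, 8 bp.

52, 46, 8 bp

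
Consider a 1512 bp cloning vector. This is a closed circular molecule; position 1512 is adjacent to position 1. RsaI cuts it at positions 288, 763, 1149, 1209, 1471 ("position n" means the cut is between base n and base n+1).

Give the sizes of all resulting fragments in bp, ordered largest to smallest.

475, 386, 329, 262, 60 bp

Circular molecule, 5 cuts → 5 fragments:
  763 − 288 = 475 bp
  1149 − 763 = 386 bp
  1209 − 1149 = 60 bp
  1471 − 1209 = 262 bp
  wrap: 1512 − 1471 + 288 = 329 bp
Sorted largest to smallest: 475, 386, 329, 262, 60 bp.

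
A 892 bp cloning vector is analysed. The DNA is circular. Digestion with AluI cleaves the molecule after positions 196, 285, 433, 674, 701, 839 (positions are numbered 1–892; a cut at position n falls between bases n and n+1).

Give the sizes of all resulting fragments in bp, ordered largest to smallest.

Circular molecule, 6 cuts → 6 fragments:
  285 − 196 = 89 bp
  433 − 285 = 148 bp
  674 − 433 = 241 bp
  701 − 674 = 27 bp
  839 − 701 = 138 bp
  wrap: 892 − 839 + 196 = 249 bp
Sorted largest to smallest: 249, 241, 148, 138, 89, 27 bp.

249, 241, 148, 138, 89, 27 bp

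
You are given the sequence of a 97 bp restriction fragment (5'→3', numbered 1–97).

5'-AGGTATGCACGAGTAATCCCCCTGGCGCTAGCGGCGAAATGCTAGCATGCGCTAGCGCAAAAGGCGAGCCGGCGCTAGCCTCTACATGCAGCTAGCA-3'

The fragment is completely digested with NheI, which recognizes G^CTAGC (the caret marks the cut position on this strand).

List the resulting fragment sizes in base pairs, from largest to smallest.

27, 23, 17, 14, 10, 6 bp

NheI sites (GCTAGC) start at positions 27, 41, 51, 74, 91.
NheI cuts after the first base of each site, so after positions 27, 41, 51, 74, 91.
Linear molecule, 5 cuts → 6 fragments:
  1–27 → 27 bp
  28–41 → 14 bp
  42–51 → 10 bp
  52–74 → 23 bp
  75–91 → 17 bp
  92–97 → 6 bp
Sorted largest to smallest: 27, 23, 17, 14, 10, 6 bp.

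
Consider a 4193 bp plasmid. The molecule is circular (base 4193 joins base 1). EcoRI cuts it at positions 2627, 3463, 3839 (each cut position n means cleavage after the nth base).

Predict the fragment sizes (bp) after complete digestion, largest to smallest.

2981, 836, 376 bp

Circular molecule, 3 cuts → 3 fragments:
  3463 − 2627 = 836 bp
  3839 − 3463 = 376 bp
  wrap: 4193 − 3839 + 2627 = 2981 bp
Sorted largest to smallest: 2981, 836, 376 bp.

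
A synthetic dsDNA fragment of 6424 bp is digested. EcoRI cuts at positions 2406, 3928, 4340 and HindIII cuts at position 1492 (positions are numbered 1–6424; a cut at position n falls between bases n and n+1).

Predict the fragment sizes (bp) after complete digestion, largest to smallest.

2084, 1522, 1492, 914, 412 bp

Combined cut positions (sorted): 1492, 2406, 3928, 4340.
Linear molecule, 4 cuts → 5 fragments:
  1492 − 0 = 1492 bp
  2406 − 1492 = 914 bp
  3928 − 2406 = 1522 bp
  4340 − 3928 = 412 bp
  6424 − 4340 = 2084 bp
Sorted largest to smallest: 2084, 1522, 1492, 914, 412 bp.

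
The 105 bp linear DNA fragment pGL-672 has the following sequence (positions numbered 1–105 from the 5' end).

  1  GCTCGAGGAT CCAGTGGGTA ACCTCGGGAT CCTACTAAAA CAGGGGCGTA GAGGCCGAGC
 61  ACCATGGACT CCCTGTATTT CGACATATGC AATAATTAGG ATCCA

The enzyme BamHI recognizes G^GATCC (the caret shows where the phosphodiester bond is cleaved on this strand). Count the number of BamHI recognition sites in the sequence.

3

GGATCC occurs starting at positions 7, 27, 99.
BamHI cuts at 3 sites.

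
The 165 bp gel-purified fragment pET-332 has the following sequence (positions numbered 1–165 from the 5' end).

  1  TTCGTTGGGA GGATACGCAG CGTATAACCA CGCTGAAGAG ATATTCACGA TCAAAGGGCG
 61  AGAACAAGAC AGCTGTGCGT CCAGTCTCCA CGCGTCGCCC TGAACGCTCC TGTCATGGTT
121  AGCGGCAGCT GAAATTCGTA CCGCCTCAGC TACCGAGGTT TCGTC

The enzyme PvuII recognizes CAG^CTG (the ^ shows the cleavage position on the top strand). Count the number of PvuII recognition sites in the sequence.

2

CAGCTG occurs starting at positions 70, 126.
PvuII cuts at 2 sites.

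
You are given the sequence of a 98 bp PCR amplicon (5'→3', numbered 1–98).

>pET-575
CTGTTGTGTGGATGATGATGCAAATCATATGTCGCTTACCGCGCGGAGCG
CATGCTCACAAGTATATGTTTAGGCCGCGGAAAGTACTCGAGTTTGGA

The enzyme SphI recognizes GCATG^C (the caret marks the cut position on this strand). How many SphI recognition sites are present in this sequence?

GCATGC occurs starting at position 50.
SphI cuts at 1 site.

1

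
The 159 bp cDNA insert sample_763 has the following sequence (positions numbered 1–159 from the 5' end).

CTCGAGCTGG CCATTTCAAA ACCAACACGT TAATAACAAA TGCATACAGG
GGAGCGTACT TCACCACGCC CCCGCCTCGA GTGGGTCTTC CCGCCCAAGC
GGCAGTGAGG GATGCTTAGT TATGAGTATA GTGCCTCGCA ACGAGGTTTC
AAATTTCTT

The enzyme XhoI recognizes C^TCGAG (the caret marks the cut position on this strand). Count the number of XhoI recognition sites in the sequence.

CTCGAG occurs starting at positions 1, 76.
XhoI cuts at 2 sites.

2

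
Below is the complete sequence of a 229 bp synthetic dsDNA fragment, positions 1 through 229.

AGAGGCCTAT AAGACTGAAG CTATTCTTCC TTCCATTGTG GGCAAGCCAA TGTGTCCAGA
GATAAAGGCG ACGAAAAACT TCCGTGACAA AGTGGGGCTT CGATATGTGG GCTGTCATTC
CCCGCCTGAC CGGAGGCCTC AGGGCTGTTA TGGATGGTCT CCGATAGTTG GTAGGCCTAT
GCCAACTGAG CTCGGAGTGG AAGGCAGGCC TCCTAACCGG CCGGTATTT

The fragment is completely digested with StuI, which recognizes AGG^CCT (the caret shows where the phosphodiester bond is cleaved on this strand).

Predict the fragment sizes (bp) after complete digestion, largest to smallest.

131, 39, 33, 21, 5 bp

StuI sites (AGGCCT) start at positions 3, 134, 173, 206.
StuI cuts after base 3 of each site, so after positions 5, 136, 175, 208.
Linear molecule, 4 cuts → 5 fragments:
  1–5 → 5 bp
  6–136 → 131 bp
  137–175 → 39 bp
  176–208 → 33 bp
  209–229 → 21 bp
Sorted largest to smallest: 131, 39, 33, 21, 5 bp.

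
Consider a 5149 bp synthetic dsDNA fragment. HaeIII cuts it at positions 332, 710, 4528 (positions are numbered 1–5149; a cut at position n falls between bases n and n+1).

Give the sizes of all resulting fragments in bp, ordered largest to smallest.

Linear molecule, 3 cuts → 4 fragments:
  332 − 0 = 332 bp
  710 − 332 = 378 bp
  4528 − 710 = 3818 bp
  5149 − 4528 = 621 bp
Sorted largest to smallest: 3818, 621, 378, 332 bp.

3818, 621, 378, 332 bp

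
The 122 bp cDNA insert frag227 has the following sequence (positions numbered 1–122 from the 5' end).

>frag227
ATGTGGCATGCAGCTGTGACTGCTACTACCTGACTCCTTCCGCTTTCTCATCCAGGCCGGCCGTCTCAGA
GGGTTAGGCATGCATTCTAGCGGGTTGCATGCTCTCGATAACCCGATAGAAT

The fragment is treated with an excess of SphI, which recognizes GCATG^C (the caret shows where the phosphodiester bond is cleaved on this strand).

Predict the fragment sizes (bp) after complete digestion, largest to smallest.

SphI sites (GCATGC) start at positions 6, 78, 97.
SphI cuts after base 5 of each site (before the last base), so after positions 10, 82, 101.
Linear molecule, 3 cuts → 4 fragments:
  1–10 → 10 bp
  11–82 → 72 bp
  83–101 → 19 bp
  102–122 → 21 bp
Sorted largest to smallest: 72, 21, 19, 10 bp.

72, 21, 19, 10 bp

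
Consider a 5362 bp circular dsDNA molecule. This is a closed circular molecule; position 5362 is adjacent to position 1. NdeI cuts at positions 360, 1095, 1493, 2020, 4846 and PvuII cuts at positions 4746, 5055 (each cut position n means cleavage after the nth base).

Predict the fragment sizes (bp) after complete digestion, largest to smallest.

Combined cut positions (sorted): 360, 1095, 1493, 2020, 4746, 4846, 5055.
Circular molecule, 7 cuts → 7 fragments:
  1095 − 360 = 735 bp
  1493 − 1095 = 398 bp
  2020 − 1493 = 527 bp
  4746 − 2020 = 2726 bp
  4846 − 4746 = 100 bp
  5055 − 4846 = 209 bp
  wrap: 5362 − 5055 + 360 = 667 bp
Sorted largest to smallest: 2726, 735, 667, 527, 398, 209, 100 bp.

2726, 735, 667, 527, 398, 209, 100 bp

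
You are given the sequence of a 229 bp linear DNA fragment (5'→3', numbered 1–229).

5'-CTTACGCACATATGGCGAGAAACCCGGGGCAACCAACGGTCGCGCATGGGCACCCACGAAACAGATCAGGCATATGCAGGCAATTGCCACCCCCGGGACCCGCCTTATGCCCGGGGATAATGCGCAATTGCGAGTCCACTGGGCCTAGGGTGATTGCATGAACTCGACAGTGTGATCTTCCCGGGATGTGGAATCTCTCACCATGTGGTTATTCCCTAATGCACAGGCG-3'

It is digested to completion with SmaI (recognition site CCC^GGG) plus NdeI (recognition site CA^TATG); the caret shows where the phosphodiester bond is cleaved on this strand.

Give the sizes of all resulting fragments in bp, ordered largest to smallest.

SmaI sites (CCCGGG) start at positions 23, 92, 110, 180.
SmaI cuts after base 3 of each site, so after positions 25, 94, 112, 182.
NdeI sites (CATATG) start at positions 9, 71.
NdeI cuts after base 2 of each site, so after positions 10, 72.
Combined cut positions: 10, 25, 72, 94, 112, 182.
Linear molecule, 6 cuts → 7 fragments:
  1–10 → 10 bp
  11–25 → 15 bp
  26–72 → 47 bp
  73–94 → 22 bp
  95–112 → 18 bp
  113–182 → 70 bp
  183–229 → 47 bp
Sorted largest to smallest: 70, 47, 47, 22, 18, 15, 10 bp.

70, 47, 47, 22, 18, 15, 10 bp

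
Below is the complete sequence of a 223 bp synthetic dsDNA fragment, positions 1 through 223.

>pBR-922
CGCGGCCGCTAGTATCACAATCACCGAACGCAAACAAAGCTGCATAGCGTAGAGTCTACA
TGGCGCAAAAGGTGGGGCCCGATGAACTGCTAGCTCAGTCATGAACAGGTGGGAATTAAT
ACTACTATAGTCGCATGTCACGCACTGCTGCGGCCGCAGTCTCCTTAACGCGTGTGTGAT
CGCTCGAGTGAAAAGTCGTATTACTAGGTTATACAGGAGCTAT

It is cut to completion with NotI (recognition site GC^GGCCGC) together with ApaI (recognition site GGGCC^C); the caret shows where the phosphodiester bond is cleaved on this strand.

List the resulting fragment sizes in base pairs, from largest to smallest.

76, 72, 72, 3 bp

NotI sites (GCGGCCGC) start at positions 2, 150.
NotI cuts after base 2 of each site, so after positions 3, 151.
The ApaI site (GGGCCC) starts at position 75.
ApaI cuts after base 5 of each site (before the last base), so after position 79.
Combined cut positions: 3, 79, 151.
Linear molecule, 3 cuts → 4 fragments:
  1–3 → 3 bp
  4–79 → 76 bp
  80–151 → 72 bp
  152–223 → 72 bp
Sorted largest to smallest: 76, 72, 72, 3 bp.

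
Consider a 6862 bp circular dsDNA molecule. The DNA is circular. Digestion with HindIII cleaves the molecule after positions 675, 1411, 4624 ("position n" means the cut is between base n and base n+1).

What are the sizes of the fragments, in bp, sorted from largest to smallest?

Circular molecule, 3 cuts → 3 fragments:
  1411 − 675 = 736 bp
  4624 − 1411 = 3213 bp
  wrap: 6862 − 4624 + 675 = 2913 bp
Sorted largest to smallest: 3213, 2913, 736 bp.

3213, 2913, 736 bp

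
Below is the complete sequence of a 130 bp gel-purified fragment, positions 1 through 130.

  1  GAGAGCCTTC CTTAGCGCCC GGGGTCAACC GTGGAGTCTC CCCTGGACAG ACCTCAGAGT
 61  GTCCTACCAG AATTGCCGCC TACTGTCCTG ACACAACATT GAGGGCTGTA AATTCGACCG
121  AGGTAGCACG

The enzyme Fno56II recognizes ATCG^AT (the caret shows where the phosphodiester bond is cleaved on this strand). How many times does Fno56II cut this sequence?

0

No occurrence of ATCGAT is present in the sequence.
Fno56II does not cut: 0 sites.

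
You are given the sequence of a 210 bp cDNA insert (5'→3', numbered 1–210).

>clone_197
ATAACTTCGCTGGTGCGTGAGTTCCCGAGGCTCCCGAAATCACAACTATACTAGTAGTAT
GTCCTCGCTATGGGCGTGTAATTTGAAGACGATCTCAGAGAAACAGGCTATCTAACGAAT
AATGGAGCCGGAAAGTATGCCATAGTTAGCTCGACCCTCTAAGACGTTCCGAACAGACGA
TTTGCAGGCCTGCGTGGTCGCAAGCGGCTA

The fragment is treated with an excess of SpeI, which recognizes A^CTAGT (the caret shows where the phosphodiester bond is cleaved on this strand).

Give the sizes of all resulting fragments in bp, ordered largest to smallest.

The SpeI site (ACTAGT) starts at position 50.
SpeI cuts after the first base of each site, so after position 50.
Linear molecule, 1 cut → 2 fragments:
  1–50 → 50 bp
  51–210 → 160 bp
Sorted largest to smallest: 160, 50 bp.

160, 50 bp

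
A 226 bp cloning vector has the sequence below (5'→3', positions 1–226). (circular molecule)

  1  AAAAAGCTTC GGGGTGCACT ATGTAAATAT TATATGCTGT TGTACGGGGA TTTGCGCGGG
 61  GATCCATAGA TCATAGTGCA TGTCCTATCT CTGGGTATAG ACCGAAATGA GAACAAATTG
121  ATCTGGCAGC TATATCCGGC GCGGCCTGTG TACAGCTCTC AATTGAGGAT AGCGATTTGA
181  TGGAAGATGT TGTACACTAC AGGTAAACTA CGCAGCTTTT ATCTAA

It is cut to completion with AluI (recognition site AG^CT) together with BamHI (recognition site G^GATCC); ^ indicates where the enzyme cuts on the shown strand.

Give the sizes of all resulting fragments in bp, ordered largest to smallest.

69, 60, 54, 26, 17 bp

AluI sites (AGCT) start at positions 5, 128, 154, 214.
AluI cuts after base 2 of each site, so after positions 6, 129, 155, 215.
The BamHI site (GGATCC) starts at position 60.
BamHI cuts after the first base of each site, so after position 60.
Combined cut positions: 6, 60, 129, 155, 215.
Circular molecule, 5 cuts → 5 fragments:
  7–60 → 54 bp
  61–129 → 69 bp
  130–155 → 26 bp
  156–215 → 60 bp
  216–226 then 1–6 → 11 + 6 = 17 bp
Sorted largest to smallest: 69, 60, 54, 26, 17 bp.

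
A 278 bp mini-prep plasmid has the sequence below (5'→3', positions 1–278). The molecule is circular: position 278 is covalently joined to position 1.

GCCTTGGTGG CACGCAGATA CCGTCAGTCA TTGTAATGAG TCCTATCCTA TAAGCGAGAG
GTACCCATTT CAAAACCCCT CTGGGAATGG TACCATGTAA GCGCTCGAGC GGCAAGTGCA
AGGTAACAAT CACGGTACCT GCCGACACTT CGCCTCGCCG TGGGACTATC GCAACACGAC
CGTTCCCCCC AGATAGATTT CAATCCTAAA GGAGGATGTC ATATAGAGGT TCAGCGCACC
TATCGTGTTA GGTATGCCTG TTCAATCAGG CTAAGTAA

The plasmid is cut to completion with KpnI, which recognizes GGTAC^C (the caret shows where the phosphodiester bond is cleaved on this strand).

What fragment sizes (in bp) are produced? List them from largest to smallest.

KpnI sites (GGTACC) start at positions 60, 89, 134.
KpnI cuts after base 5 of each site (before the last base), so after positions 64, 93, 138.
Circular molecule, 3 cuts → 3 fragments:
  65–93 → 29 bp
  94–138 → 45 bp
  139–278 then 1–64 → 140 + 64 = 204 bp
Sorted largest to smallest: 204, 45, 29 bp.

204, 45, 29 bp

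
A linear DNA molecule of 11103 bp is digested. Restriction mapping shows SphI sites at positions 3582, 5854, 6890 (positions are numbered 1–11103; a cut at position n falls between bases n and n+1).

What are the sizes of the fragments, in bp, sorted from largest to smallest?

Linear molecule, 3 cuts → 4 fragments:
  3582 − 0 = 3582 bp
  5854 − 3582 = 2272 bp
  6890 − 5854 = 1036 bp
  11103 − 6890 = 4213 bp
Sorted largest to smallest: 4213, 3582, 2272, 1036 bp.

4213, 3582, 2272, 1036 bp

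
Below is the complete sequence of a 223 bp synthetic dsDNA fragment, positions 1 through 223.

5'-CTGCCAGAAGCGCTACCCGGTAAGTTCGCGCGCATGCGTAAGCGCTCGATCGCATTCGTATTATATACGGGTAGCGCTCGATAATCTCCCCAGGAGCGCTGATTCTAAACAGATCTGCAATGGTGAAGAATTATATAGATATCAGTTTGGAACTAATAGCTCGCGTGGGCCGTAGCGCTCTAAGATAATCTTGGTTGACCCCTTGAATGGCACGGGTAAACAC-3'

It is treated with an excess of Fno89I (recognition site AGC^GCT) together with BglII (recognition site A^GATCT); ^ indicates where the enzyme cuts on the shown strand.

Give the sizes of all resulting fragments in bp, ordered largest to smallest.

Fno89I sites (AGCGCT) start at positions 9, 41, 73, 95, 174.
Fno89I cuts after base 3 of each site, so after positions 11, 43, 75, 97, 176.
The BglII site (AGATCT) starts at position 111.
BglII cuts after the first base of each site, so after position 111.
Combined cut positions: 11, 43, 75, 97, 111, 176.
Linear molecule, 6 cuts → 7 fragments:
  1–11 → 11 bp
  12–43 → 32 bp
  44–75 → 32 bp
  76–97 → 22 bp
  98–111 → 14 bp
  112–176 → 65 bp
  177–223 → 47 bp
Sorted largest to smallest: 65, 47, 32, 32, 22, 14, 11 bp.

65, 47, 32, 32, 22, 14, 11 bp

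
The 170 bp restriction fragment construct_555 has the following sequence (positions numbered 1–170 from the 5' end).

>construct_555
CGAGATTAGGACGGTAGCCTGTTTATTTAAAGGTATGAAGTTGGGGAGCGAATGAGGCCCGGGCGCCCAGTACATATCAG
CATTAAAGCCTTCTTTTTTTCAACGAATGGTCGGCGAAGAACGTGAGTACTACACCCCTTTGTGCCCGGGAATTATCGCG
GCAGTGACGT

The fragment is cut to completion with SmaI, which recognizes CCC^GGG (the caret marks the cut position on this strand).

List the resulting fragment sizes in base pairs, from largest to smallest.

SmaI sites (CCCGGG) start at positions 58, 145.
SmaI cuts after base 3 of each site, so after positions 60, 147.
Linear molecule, 2 cuts → 3 fragments:
  1–60 → 60 bp
  61–147 → 87 bp
  148–170 → 23 bp
Sorted largest to smallest: 87, 60, 23 bp.

87, 60, 23 bp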